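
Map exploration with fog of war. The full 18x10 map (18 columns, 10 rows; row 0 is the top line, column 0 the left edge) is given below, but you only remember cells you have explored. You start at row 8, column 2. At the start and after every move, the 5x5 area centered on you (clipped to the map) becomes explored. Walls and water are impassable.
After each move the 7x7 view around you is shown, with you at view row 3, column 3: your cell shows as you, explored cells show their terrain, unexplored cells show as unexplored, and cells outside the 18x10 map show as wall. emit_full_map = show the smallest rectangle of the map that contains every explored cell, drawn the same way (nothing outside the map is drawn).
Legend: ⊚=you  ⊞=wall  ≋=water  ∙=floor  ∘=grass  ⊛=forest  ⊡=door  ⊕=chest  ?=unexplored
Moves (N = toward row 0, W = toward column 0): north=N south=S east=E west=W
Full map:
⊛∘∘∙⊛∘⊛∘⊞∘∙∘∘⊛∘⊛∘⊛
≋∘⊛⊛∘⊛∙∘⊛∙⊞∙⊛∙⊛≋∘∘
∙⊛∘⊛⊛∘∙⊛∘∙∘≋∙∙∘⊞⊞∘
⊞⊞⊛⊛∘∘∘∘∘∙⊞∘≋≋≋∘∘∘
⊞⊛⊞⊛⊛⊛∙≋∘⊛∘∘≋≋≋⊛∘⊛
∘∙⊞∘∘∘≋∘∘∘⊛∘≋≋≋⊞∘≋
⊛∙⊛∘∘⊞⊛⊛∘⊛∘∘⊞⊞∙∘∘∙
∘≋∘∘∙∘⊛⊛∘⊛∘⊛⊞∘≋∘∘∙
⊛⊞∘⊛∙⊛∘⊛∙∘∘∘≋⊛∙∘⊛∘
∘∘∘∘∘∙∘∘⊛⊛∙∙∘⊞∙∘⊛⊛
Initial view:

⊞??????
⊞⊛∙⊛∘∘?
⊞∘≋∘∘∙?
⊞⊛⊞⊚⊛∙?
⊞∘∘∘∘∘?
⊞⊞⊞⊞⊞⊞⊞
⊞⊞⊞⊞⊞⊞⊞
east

???????
⊛∙⊛∘∘⊞?
∘≋∘∘∙∘?
⊛⊞∘⊚∙⊛?
∘∘∘∘∘∙?
⊞⊞⊞⊞⊞⊞⊞
⊞⊞⊞⊞⊞⊞⊞

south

⊛∙⊛∘∘⊞?
∘≋∘∘∙∘?
⊛⊞∘⊛∙⊛?
∘∘∘⊚∘∙?
⊞⊞⊞⊞⊞⊞⊞
⊞⊞⊞⊞⊞⊞⊞
⊞⊞⊞⊞⊞⊞⊞

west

⊞⊛∙⊛∘∘⊞
⊞∘≋∘∘∙∘
⊞⊛⊞∘⊛∙⊛
⊞∘∘⊚∘∘∙
⊞⊞⊞⊞⊞⊞⊞
⊞⊞⊞⊞⊞⊞⊞
⊞⊞⊞⊞⊞⊞⊞

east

⊛∙⊛∘∘⊞?
∘≋∘∘∙∘?
⊛⊞∘⊛∙⊛?
∘∘∘⊚∘∙?
⊞⊞⊞⊞⊞⊞⊞
⊞⊞⊞⊞⊞⊞⊞
⊞⊞⊞⊞⊞⊞⊞

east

∙⊛∘∘⊞??
≋∘∘∙∘⊛?
⊞∘⊛∙⊛∘?
∘∘∘⊚∙∘?
⊞⊞⊞⊞⊞⊞⊞
⊞⊞⊞⊞⊞⊞⊞
⊞⊞⊞⊞⊞⊞⊞

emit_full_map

⊛∙⊛∘∘⊞?
∘≋∘∘∙∘⊛
⊛⊞∘⊛∙⊛∘
∘∘∘∘⊚∙∘

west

⊛∙⊛∘∘⊞?
∘≋∘∘∙∘⊛
⊛⊞∘⊛∙⊛∘
∘∘∘⊚∘∙∘
⊞⊞⊞⊞⊞⊞⊞
⊞⊞⊞⊞⊞⊞⊞
⊞⊞⊞⊞⊞⊞⊞

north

???????
⊛∙⊛∘∘⊞?
∘≋∘∘∙∘⊛
⊛⊞∘⊚∙⊛∘
∘∘∘∘∘∙∘
⊞⊞⊞⊞⊞⊞⊞
⊞⊞⊞⊞⊞⊞⊞

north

???????
?∙⊞∘∘∘?
⊛∙⊛∘∘⊞?
∘≋∘⊚∙∘⊛
⊛⊞∘⊛∙⊛∘
∘∘∘∘∘∙∘
⊞⊞⊞⊞⊞⊞⊞

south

?∙⊞∘∘∘?
⊛∙⊛∘∘⊞?
∘≋∘∘∙∘⊛
⊛⊞∘⊚∙⊛∘
∘∘∘∘∘∙∘
⊞⊞⊞⊞⊞⊞⊞
⊞⊞⊞⊞⊞⊞⊞

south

⊛∙⊛∘∘⊞?
∘≋∘∘∙∘⊛
⊛⊞∘⊛∙⊛∘
∘∘∘⊚∘∙∘
⊞⊞⊞⊞⊞⊞⊞
⊞⊞⊞⊞⊞⊞⊞
⊞⊞⊞⊞⊞⊞⊞

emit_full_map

?∙⊞∘∘∘?
⊛∙⊛∘∘⊞?
∘≋∘∘∙∘⊛
⊛⊞∘⊛∙⊛∘
∘∘∘⊚∘∙∘

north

?∙⊞∘∘∘?
⊛∙⊛∘∘⊞?
∘≋∘∘∙∘⊛
⊛⊞∘⊚∙⊛∘
∘∘∘∘∘∙∘
⊞⊞⊞⊞⊞⊞⊞
⊞⊞⊞⊞⊞⊞⊞

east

∙⊞∘∘∘??
∙⊛∘∘⊞⊛?
≋∘∘∙∘⊛?
⊞∘⊛⊚⊛∘?
∘∘∘∘∙∘?
⊞⊞⊞⊞⊞⊞⊞
⊞⊞⊞⊞⊞⊞⊞

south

∙⊛∘∘⊞⊛?
≋∘∘∙∘⊛?
⊞∘⊛∙⊛∘?
∘∘∘⊚∙∘?
⊞⊞⊞⊞⊞⊞⊞
⊞⊞⊞⊞⊞⊞⊞
⊞⊞⊞⊞⊞⊞⊞

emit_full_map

?∙⊞∘∘∘?
⊛∙⊛∘∘⊞⊛
∘≋∘∘∙∘⊛
⊛⊞∘⊛∙⊛∘
∘∘∘∘⊚∙∘


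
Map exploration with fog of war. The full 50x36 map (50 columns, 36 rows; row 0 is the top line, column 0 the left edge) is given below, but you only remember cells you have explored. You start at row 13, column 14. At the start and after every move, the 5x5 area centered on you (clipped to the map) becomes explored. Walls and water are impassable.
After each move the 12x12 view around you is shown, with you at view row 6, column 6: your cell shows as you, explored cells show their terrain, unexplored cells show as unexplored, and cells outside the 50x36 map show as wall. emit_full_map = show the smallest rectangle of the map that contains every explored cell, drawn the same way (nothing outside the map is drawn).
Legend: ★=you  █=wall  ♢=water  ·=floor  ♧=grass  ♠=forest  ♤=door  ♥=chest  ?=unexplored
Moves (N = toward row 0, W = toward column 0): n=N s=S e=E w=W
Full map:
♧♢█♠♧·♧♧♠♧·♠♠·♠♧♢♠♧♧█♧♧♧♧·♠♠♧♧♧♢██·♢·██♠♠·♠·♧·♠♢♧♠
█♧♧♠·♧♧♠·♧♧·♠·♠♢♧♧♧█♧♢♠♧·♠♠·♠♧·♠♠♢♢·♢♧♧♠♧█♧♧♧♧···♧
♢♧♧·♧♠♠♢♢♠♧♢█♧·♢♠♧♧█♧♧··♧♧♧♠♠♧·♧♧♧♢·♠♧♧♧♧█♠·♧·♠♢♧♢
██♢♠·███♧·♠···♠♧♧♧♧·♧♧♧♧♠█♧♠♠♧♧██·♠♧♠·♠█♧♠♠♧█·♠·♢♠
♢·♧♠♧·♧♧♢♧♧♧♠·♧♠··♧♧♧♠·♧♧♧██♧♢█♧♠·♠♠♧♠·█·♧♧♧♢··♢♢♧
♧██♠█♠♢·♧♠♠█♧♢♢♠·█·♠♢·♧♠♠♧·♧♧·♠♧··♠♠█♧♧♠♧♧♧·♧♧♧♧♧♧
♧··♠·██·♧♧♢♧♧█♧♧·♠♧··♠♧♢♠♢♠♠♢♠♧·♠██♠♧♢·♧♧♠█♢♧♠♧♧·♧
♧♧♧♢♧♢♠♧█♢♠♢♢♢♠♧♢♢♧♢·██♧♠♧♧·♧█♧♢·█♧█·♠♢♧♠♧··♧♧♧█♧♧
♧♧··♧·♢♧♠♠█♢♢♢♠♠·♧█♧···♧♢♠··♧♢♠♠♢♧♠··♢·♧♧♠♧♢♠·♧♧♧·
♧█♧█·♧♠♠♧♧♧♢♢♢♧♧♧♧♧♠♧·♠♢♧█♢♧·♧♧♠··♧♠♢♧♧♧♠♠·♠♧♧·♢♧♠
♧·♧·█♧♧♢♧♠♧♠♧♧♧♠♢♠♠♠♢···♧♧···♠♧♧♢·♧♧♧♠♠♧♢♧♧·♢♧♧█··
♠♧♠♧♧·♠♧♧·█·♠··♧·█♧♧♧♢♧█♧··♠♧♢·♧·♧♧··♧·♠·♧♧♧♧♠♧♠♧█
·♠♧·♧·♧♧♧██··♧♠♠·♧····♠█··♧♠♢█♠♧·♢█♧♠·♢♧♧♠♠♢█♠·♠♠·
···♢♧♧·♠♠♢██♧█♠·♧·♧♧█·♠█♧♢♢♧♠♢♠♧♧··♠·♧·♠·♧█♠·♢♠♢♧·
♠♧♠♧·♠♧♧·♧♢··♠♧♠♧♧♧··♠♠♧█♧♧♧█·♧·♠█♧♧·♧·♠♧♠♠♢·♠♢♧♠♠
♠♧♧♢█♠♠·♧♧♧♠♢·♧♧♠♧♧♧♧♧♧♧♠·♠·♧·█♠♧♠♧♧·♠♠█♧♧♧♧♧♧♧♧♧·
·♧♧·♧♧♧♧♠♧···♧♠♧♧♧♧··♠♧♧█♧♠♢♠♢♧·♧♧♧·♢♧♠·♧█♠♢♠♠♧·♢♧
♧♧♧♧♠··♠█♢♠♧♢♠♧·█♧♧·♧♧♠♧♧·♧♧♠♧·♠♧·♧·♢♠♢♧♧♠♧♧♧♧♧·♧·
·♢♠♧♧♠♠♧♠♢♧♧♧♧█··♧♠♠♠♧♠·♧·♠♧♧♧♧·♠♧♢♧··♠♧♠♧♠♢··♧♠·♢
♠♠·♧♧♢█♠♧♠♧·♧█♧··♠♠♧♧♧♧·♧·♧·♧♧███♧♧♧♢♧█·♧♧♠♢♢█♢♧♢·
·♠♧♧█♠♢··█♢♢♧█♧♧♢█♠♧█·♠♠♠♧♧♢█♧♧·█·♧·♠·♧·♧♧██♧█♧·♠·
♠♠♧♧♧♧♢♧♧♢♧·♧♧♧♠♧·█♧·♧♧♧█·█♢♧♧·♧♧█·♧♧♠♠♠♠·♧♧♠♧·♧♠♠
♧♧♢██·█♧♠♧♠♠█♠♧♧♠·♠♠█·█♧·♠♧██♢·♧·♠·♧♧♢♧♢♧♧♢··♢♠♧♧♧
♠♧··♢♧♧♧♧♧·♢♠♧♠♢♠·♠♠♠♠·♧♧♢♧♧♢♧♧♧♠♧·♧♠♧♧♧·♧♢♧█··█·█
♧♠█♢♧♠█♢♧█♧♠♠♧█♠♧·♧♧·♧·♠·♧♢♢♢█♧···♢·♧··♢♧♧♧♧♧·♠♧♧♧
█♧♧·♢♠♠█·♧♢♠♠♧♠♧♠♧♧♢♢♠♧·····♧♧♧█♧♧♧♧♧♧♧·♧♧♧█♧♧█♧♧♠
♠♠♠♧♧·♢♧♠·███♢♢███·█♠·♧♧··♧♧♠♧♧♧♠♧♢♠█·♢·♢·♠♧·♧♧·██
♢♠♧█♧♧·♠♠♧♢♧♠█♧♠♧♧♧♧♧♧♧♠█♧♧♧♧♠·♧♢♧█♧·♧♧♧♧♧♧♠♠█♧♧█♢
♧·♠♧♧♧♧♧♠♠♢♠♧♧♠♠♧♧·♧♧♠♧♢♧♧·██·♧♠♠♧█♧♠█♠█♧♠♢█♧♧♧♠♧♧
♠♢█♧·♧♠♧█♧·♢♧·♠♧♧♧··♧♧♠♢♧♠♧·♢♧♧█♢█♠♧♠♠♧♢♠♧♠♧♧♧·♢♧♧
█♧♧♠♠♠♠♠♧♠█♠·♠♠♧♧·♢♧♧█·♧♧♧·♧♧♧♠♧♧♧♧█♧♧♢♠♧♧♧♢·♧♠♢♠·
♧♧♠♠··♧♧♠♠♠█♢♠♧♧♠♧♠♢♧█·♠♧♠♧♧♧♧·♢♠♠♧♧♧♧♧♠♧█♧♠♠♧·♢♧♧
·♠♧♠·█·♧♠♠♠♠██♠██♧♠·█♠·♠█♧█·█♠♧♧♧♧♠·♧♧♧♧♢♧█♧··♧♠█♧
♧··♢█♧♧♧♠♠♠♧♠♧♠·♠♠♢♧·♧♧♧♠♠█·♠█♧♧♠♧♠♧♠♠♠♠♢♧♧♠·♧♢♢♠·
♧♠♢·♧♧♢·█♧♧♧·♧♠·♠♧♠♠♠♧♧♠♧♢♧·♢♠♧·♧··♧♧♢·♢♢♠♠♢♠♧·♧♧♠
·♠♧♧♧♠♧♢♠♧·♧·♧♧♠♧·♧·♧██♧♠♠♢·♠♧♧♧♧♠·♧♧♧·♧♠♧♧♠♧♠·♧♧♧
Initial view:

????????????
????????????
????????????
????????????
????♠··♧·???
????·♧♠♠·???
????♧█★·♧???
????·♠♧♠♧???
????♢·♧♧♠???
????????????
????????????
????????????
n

????????????
????????????
????????????
????????????
????♧♧♧♠♢???
????♠··♧·???
????·♧★♠·???
????♧█♠·♧???
????·♠♧♠♧???
????♢·♧♧♠???
????????????
????????????

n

????????????
????????????
????????????
????????????
????♢♢♧♧♧???
????♧♧♧♠♢???
????♠·★♧·???
????·♧♠♠·???
????♧█♠·♧???
????·♠♧♠♧???
????♢·♧♧♠???
????????????

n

????????????
????????????
????????????
????????????
????♢♢♠♠·???
????♢♢♧♧♧???
????♧♧★♠♢???
????♠··♧·???
????·♧♠♠·???
????♧█♠·♧???
????·♠♧♠♧???
????♢·♧♧♠???

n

????????????
????????????
????????????
????????????
????♢♢♠♧♢???
????♢♢♠♠·???
????♢♢★♧♧???
????♧♧♧♠♢???
????♠··♧·???
????·♧♠♠·???
????♧█♠·♧???
????·♠♧♠♧???

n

????????????
????????????
????????????
????????????
????♧█♧♧·???
????♢♢♠♧♢???
????♢♢★♠·???
????♢♢♧♧♧???
????♧♧♧♠♢???
????♠··♧·???
????·♧♠♠·???
????♧█♠·♧???

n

????????????
????????????
????????????
????????????
????♧♢♢♠·???
????♧█♧♧·???
????♢♢★♧♢???
????♢♢♠♠·???
????♢♢♧♧♧???
????♧♧♧♠♢???
????♠··♧·???
????·♧♠♠·???

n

????????????
????????????
????????????
????????????
????♠·♧♠·???
????♧♢♢♠·???
????♧█★♧·???
????♢♢♠♧♢???
????♢♢♠♠·???
????♢♢♧♧♧???
????♧♧♧♠♢???
????♠··♧·???

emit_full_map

♠·♧♠·
♧♢♢♠·
♧█★♧·
♢♢♠♧♢
♢♢♠♠·
♢♢♧♧♧
♧♧♧♠♢
♠··♧·
·♧♠♠·
♧█♠·♧
·♠♧♠♧
♢·♧♧♠

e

????????????
????????????
????????????
????????????
???♠·♧♠··???
???♧♢♢♠·█???
???♧█♧★·♠???
???♢♢♠♧♢♢???
???♢♢♠♠·♧???
???♢♢♧♧♧????
???♧♧♧♠♢????
???♠··♧·????

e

????????????
????????????
????????????
????????????
??♠·♧♠··♧???
??♧♢♢♠·█·???
??♧█♧♧★♠♧???
??♢♢♠♧♢♢♧???
??♢♢♠♠·♧█???
??♢♢♧♧♧?????
??♧♧♧♠♢?????
??♠··♧·?????

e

????????????
????????????
????????????
????????????
?♠·♧♠··♧♧???
?♧♢♢♠·█·♠???
?♧█♧♧·★♧·???
?♢♢♠♧♢♢♧♢???
?♢♢♠♠·♧█♧???
?♢♢♧♧♧??????
?♧♧♧♠♢??????
?♠··♧·??????

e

????????????
????????????
????????????
????????????
♠·♧♠··♧♧♧???
♧♢♢♠·█·♠♢???
♧█♧♧·♠★··???
♢♢♠♧♢♢♧♢·???
♢♢♠♠·♧█♧·???
♢♢♧♧♧???????
♧♧♧♠♢???????
♠··♧·???????

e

????????????
????????????
????????????
????????????
·♧♠··♧♧♧♠???
♢♢♠·█·♠♢·???
█♧♧·♠♧★·♠???
♢♠♧♢♢♧♢·█???
♢♠♠·♧█♧··???
♢♧♧♧????????
♧♧♠♢????????
··♧·????????

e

????????????
????????????
????????????
????????????
♧♠··♧♧♧♠·???
♢♠·█·♠♢·♧???
♧♧·♠♧·★♠♧???
♠♧♢♢♧♢·██???
♠♠·♧█♧···???
♧♧♧?????????
♧♠♢?????????
·♧·?????????

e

????????????
????????????
????????????
????????????
♠··♧♧♧♠·♧???
♠·█·♠♢·♧♠???
♧·♠♧··★♧♢???
♧♢♢♧♢·██♧???
♠·♧█♧···♧???
♧♧??????????
♠♢??????????
♧·??????????

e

????????????
????????????
????????????
????????????
··♧♧♧♠·♧♧???
·█·♠♢·♧♠♠???
·♠♧··♠★♢♠???
♢♢♧♢·██♧♠???
·♧█♧···♧♢???
♧???????????
♢???????????
·???????????

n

████████████
????????????
????????????
????????????
????♧♧♧♧♠???
··♧♧♧♠·♧♧???
·█·♠♢·★♠♠???
·♠♧··♠♧♢♠???
♢♢♧♢·██♧♠???
·♧█♧···♧♢???
♧???????????
♢???????????

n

████████████
████████████
????????????
????????????
????♧♧··♧???
????♧♧♧♧♠???
··♧♧♧♠★♧♧???
·█·♠♢·♧♠♠???
·♠♧··♠♧♢♠???
♢♢♧♢·██♧♠???
·♧█♧···♧♢???
♧???????????

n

████████████
████████████
████████████
????????????
????♧♢♠♧·???
????♧♧··♧???
????♧♧★♧♠???
··♧♧♧♠·♧♧???
·█·♠♢·♧♠♠???
·♠♧··♠♧♢♠???
♢♢♧♢·██♧♠???
·♧█♧···♧♢???

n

████████████
████████████
████████████
████████████
????█♧♧♧♧???
????♧♢♠♧·???
????♧♧★·♧???
????♧♧♧♧♠???
··♧♧♧♠·♧♧???
·█·♠♢·♧♠♠???
·♠♧··♠♧♢♠???
♢♢♧♢·██♧♠???

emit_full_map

????????█♧♧♧♧
????????♧♢♠♧·
????????♧♧★·♧
????????♧♧♧♧♠
♠·♧♠··♧♧♧♠·♧♧
♧♢♢♠·█·♠♢·♧♠♠
♧█♧♧·♠♧··♠♧♢♠
♢♢♠♧♢♢♧♢·██♧♠
♢♢♠♠·♧█♧···♧♢
♢♢♧♧♧????????
♧♧♧♠♢????????
♠··♧·????????
·♧♠♠·????????
♧█♠·♧????????
·♠♧♠♧????????
♢·♧♧♠????????

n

████████████
████████████
████████████
████████████
████████████
????█♧♧♧♧???
????♧♢★♧·???
????♧♧··♧???
????♧♧♧♧♠???
··♧♧♧♠·♧♧???
·█·♠♢·♧♠♠???
·♠♧··♠♧♢♠???

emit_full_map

????????█♧♧♧♧
????????♧♢★♧·
????????♧♧··♧
????????♧♧♧♧♠
♠·♧♠··♧♧♧♠·♧♧
♧♢♢♠·█·♠♢·♧♠♠
♧█♧♧·♠♧··♠♧♢♠
♢♢♠♧♢♢♧♢·██♧♠
♢♢♠♠·♧█♧···♧♢
♢♢♧♧♧????????
♧♧♧♠♢????????
♠··♧·????????
·♧♠♠·????????
♧█♠·♧????????
·♠♧♠♧????????
♢·♧♧♠????????


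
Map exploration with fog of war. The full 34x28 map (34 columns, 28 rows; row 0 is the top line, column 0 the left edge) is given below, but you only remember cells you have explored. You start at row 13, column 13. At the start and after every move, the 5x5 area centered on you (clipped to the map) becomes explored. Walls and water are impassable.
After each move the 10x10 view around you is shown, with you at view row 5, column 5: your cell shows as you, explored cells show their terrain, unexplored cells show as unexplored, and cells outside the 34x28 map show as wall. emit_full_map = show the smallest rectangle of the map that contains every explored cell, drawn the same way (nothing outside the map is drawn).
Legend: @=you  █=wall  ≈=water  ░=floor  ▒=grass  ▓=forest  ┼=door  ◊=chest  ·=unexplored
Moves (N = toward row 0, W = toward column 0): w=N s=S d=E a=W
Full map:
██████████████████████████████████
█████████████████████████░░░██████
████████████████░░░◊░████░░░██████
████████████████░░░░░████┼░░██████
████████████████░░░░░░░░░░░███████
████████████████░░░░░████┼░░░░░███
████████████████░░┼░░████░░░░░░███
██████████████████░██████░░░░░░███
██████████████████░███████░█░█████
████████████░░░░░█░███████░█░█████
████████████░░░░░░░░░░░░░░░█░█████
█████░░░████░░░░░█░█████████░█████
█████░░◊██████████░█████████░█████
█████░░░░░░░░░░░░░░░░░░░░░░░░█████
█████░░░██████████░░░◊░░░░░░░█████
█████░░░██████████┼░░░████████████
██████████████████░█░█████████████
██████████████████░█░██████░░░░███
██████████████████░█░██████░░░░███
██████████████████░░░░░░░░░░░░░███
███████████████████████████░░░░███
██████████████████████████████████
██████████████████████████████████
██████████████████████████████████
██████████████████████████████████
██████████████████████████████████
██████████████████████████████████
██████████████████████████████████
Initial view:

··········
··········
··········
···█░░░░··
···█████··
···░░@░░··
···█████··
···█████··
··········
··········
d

··········
··········
··········
··█░░░░░··
··██████··
··░░░@░░··
··██████··
··██████··
··········
··········

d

··········
··········
··········
·█░░░░░█··
·███████··
·░░░░@░░··
·███████··
·███████··
··········
··········

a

··········
··········
··········
··█░░░░░█·
··███████·
··░░░@░░░·
··███████·
··███████·
··········
··········

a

··········
··········
··········
···█░░░░░█
···███████
···░░@░░░░
···███████
···███████
··········
··········

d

··········
··········
··········
··█░░░░░█·
··███████·
··░░░@░░░·
··███████·
··███████·
··········
··········

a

··········
··········
··········
···█░░░░░█
···███████
···░░@░░░░
···███████
···███████
··········
··········

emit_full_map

█░░░░░█
███████
░░@░░░░
███████
███████

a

··········
··········
··········
···██░░░░░
···███████
···░░@░░░░
···███████
···███████
··········
··········

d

··········
··········
··········
··██░░░░░█
··████████
··░░░@░░░░
··████████
··████████
··········
··········

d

··········
··········
··········
·██░░░░░█·
·████████·
·░░░░@░░░·
·████████·
·████████·
··········
··········

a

··········
··········
··········
··██░░░░░█
··████████
··░░░@░░░░
··████████
··████████
··········
··········

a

··········
··········
··········
···██░░░░░
···███████
···░░@░░░░
···███████
···███████
··········
··········

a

··········
··········
··········
···███░░░░
···███████
···░░@░░░░
···███████
···███████
··········
··········

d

··········
··········
··········
··███░░░░░
··████████
··░░░@░░░░
··████████
··████████
··········
··········

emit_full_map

███░░░░░█
█████████
░░░@░░░░░
█████████
█████████

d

··········
··········
··········
·███░░░░░█
·█████████
·░░░░@░░░░
·█████████
·█████████
··········
··········

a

··········
··········
··········
··███░░░░░
··████████
··░░░@░░░░
··████████
··████████
··········
··········

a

··········
··········
··········
···███░░░░
···███████
···░░@░░░░
···███████
···███████
··········
··········

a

··········
··········
··········
···████░░░
···███████
···░░@░░░░
···███████
···███████
··········
··········

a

··········
··········
··········
···░████░░
···◊██████
···░░@░░░░
···░██████
···░██████
··········
··········

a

··········
··········
··········
···░░████░
···░◊█████
···░░@░░░░
···░░█████
···░░█████
··········
··········

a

··········
··········
··········
···░░░████
···░░◊████
···░░@░░░░
···░░░████
···░░░████
··········
··········

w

··········
··········
··········
···█████··
···░░░████
···░░@████
···░░░░░░░
···░░░████
···░░░████
··········

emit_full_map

█████········
░░░████░░░░░█
░░@██████████
░░░░░░░░░░░░░
░░░██████████
░░░██████████

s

··········
··········
···█████··
···░░░████
···░░◊████
···░░@░░░░
···░░░████
···░░░████
··········
··········

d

··········
··········
··█████···
··░░░████░
··░░◊█████
··░░░@░░░░
··░░░█████
··░░░█████
··········
··········

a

··········
··········
···█████··
···░░░████
···░░◊████
···░░@░░░░
···░░░████
···░░░████
··········
··········

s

··········
···█████··
···░░░████
···░░◊████
···░░░░░░░
···░░@████
···░░░████
···█████··
··········
··········

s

···█████··
···░░░████
···░░◊████
···░░░░░░░
···░░░████
···░░@████
···█████··
···█████··
··········
··········

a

····█████·
····░░░███
····░░◊███
···█░░░░░░
···█░░░███
···█░@░███
···██████·
···██████·
··········
··········

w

··········
····█████·
····░░░███
···█░░◊███
···█░░░░░░
···█░@░███
···█░░░███
···██████·
···██████·
··········

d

··········
···█████··
···░░░████
··█░░◊████
··█░░░░░░░
··█░░@████
··█░░░████
··██████··
··██████··
··········

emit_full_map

·█████········
·░░░████░░░░░█
█░░◊██████████
█░░░░░░░░░░░░░
█░░@██████████
█░░░██████████
██████········
██████········

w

··········
··········
···█████··
···░░░████
··█░░◊████
··█░░@░░░░
··█░░░████
··█░░░████
··██████··
··██████··

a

··········
··········
····█████·
···█░░░███
···█░░◊███
···█░@░░░░
···█░░░███
···█░░░███
···██████·
···██████·

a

··········
··········
·····█████
···██░░░██
···██░░◊██
···██@░░░░
···██░░░██
···██░░░██
····██████
····██████

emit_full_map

··█████········
██░░░████░░░░░█
██░░◊██████████
██@░░░░░░░░░░░░
██░░░██████████
██░░░██████████
·██████········
·██████········


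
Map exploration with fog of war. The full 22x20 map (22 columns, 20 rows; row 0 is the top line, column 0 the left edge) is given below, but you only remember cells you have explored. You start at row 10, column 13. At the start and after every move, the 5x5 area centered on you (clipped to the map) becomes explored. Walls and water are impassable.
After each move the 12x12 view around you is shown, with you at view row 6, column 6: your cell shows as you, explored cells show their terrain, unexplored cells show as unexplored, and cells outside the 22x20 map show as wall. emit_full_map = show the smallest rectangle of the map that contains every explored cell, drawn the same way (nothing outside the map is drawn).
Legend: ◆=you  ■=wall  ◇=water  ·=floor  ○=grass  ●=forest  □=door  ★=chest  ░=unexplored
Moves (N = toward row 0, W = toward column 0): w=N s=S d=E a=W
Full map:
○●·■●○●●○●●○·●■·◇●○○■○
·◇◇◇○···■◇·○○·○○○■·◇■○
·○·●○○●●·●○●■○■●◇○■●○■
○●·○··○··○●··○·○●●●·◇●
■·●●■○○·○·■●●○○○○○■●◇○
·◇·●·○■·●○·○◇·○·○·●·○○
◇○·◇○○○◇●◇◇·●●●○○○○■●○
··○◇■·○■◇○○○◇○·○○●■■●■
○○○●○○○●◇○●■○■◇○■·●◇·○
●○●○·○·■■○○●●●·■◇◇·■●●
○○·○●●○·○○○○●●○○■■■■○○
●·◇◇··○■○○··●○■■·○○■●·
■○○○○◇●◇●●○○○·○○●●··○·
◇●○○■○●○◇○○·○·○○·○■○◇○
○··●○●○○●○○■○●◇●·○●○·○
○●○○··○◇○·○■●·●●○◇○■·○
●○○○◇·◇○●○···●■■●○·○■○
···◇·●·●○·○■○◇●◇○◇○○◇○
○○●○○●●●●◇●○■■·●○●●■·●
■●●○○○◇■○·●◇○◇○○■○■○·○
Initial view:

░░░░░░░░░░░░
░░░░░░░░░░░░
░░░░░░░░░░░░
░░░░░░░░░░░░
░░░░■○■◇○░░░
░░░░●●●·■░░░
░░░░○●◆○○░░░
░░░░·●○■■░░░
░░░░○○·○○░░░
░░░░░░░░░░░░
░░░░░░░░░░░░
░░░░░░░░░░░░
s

░░░░░░░░░░░░
░░░░░░░░░░░░
░░░░░░░░░░░░
░░░░■○■◇○░░░
░░░░●●●·■░░░
░░░░○●●○○░░░
░░░░·●◆■■░░░
░░░░○○·○○░░░
░░░░·○·○○░░░
░░░░░░░░░░░░
░░░░░░░░░░░░
░░░░░░░░░░░░

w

░░░░░░░░░░░░
░░░░░░░░░░░░
░░░░░░░░░░░░
░░░░░░░░░░░░
░░░░■○■◇○░░░
░░░░●●●·■░░░
░░░░○●◆○○░░░
░░░░·●○■■░░░
░░░░○○·○○░░░
░░░░·○·○○░░░
░░░░░░░░░░░░
░░░░░░░░░░░░

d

░░░░░░░░░░░░
░░░░░░░░░░░░
░░░░░░░░░░░░
░░░░░░░░░░░░
░░░■○■◇○■░░░
░░░●●●·■◇░░░
░░░○●●◆○■░░░
░░░·●○■■·░░░
░░░○○·○○●░░░
░░░·○·○○░░░░
░░░░░░░░░░░░
░░░░░░░░░░░░

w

░░░░░░░░░░░░
░░░░░░░░░░░░
░░░░░░░░░░░░
░░░░░░░░░░░░
░░░░◇○·○○░░░
░░░■○■◇○■░░░
░░░●●●◆■◇░░░
░░░○●●○○■░░░
░░░·●○■■·░░░
░░░○○·○○●░░░
░░░·○·○○░░░░
░░░░░░░░░░░░

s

░░░░░░░░░░░░
░░░░░░░░░░░░
░░░░░░░░░░░░
░░░░◇○·○○░░░
░░░■○■◇○■░░░
░░░●●●·■◇░░░
░░░○●●◆○■░░░
░░░·●○■■·░░░
░░░○○·○○●░░░
░░░·○·○○░░░░
░░░░░░░░░░░░
░░░░░░░░░░░░

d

░░░░░░░░░░░░
░░░░░░░░░░░░
░░░░░░░░░░░░
░░░◇○·○○░░░░
░░■○■◇○■·░░░
░░●●●·■◇◇░░░
░░○●●○◆■■░░░
░░·●○■■·○░░░
░░○○·○○●●░░░
░░·○·○○░░░░░
░░░░░░░░░░░░
░░░░░░░░░░░░

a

░░░░░░░░░░░░
░░░░░░░░░░░░
░░░░░░░░░░░░
░░░░◇○·○○░░░
░░░■○■◇○■·░░
░░░●●●·■◇◇░░
░░░○●●◆○■■░░
░░░·●○■■·○░░
░░░○○·○○●●░░
░░░·○·○○░░░░
░░░░░░░░░░░░
░░░░░░░░░░░░

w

░░░░░░░░░░░░
░░░░░░░░░░░░
░░░░░░░░░░░░
░░░░░░░░░░░░
░░░░◇○·○○░░░
░░░■○■◇○■·░░
░░░●●●◆■◇◇░░
░░░○●●○○■■░░
░░░·●○■■·○░░
░░░○○·○○●●░░
░░░·○·○○░░░░
░░░░░░░░░░░░

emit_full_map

░◇○·○○░
■○■◇○■·
●●●◆■◇◇
○●●○○■■
·●○■■·○
○○·○○●●
·○·○○░░

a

░░░░░░░░░░░░
░░░░░░░░░░░░
░░░░░░░░░░░░
░░░░░░░░░░░░
░░░░○◇○·○○░░
░░░░■○■◇○■·░
░░░░●●◆·■◇◇░
░░░░○●●○○■■░
░░░░·●○■■·○░
░░░░○○·○○●●░
░░░░·○·○○░░░
░░░░░░░░░░░░

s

░░░░░░░░░░░░
░░░░░░░░░░░░
░░░░░░░░░░░░
░░░░○◇○·○○░░
░░░░■○■◇○■·░
░░░░●●●·■◇◇░
░░░░○●◆○○■■░
░░░░·●○■■·○░
░░░░○○·○○●●░
░░░░·○·○○░░░
░░░░░░░░░░░░
░░░░░░░░░░░░

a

░░░░░░░░░░░░
░░░░░░░░░░░░
░░░░░░░░░░░░
░░░░░○◇○·○○░
░░░░●■○■◇○■·
░░░░○●●●·■◇◇
░░░░○○◆●○○■■
░░░░··●○■■·○
░░░░○○○·○○●●
░░░░░·○·○○░░
░░░░░░░░░░░░
░░░░░░░░░░░░

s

░░░░░░░░░░░░
░░░░░░░░░░░░
░░░░░○◇○·○○░
░░░░●■○■◇○■·
░░░░○●●●·■◇◇
░░░░○○●●○○■■
░░░░··◆○■■·○
░░░░○○○·○○●●
░░░░○·○·○○░░
░░░░░░░░░░░░
░░░░░░░░░░░░
░░░░░░░░░░░░

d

░░░░░░░░░░░░
░░░░░░░░░░░░
░░░░○◇○·○○░░
░░░●■○■◇○■·░
░░░○●●●·■◇◇░
░░░○○●●○○■■░
░░░··●◆■■·○░
░░░○○○·○○●●░
░░░○·○·○○░░░
░░░░░░░░░░░░
░░░░░░░░░░░░
░░░░░░░░░░░░

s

░░░░░░░░░░░░
░░░░○◇○·○○░░
░░░●■○■◇○■·░
░░░○●●●·■◇◇░
░░░○○●●○○■■░
░░░··●○■■·○░
░░░○○○◆○○●●░
░░░○·○·○○░░░
░░░░■○●◇●░░░
░░░░░░░░░░░░
░░░░░░░░░░░░
░░░░░░░░░░░░

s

░░░░○◇○·○○░░
░░░●■○■◇○■·░
░░░○●●●·■◇◇░
░░░○○●●○○■■░
░░░··●○■■·○░
░░░○○○·○○●●░
░░░○·○◆○○░░░
░░░░■○●◇●░░░
░░░░■●·●●░░░
░░░░░░░░░░░░
░░░░░░░░░░░░
░░░░░░░░░░░░

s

░░░●■○■◇○■·░
░░░○●●●·■◇◇░
░░░○○●●○○■■░
░░░··●○■■·○░
░░░○○○·○○●●░
░░░○·○·○○░░░
░░░░■○◆◇●░░░
░░░░■●·●●░░░
░░░░··●■■░░░
░░░░░░░░░░░░
░░░░░░░░░░░░
░░░░░░░░░░░░

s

░░░○●●●·■◇◇░
░░░○○●●○○■■░
░░░··●○■■·○░
░░░○○○·○○●●░
░░░○·○·○○░░░
░░░░■○●◇●░░░
░░░░■●◆●●░░░
░░░░··●■■░░░
░░░░■○◇●◇░░░
░░░░░░░░░░░░
░░░░░░░░░░░░
■■■■■■■■■■■■

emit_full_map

░○◇○·○○░
●■○■◇○■·
○●●●·■◇◇
○○●●○○■■
··●○■■·○
○○○·○○●●
○·○·○○░░
░■○●◇●░░
░■●◆●●░░
░··●■■░░
░■○◇●◇░░

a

░░░░○●●●·■◇◇
░░░░○○●●○○■■
░░░░··●○■■·○
░░░░○○○·○○●●
░░░░○·○·○○░░
░░░░○■○●◇●░░
░░░░○■◆·●●░░
░░░░···●■■░░
░░░░○■○◇●◇░░
░░░░░░░░░░░░
░░░░░░░░░░░░
■■■■■■■■■■■■

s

░░░░○○●●○○■■
░░░░··●○■■·○
░░░░○○○·○○●●
░░░░○·○·○○░░
░░░░○■○●◇●░░
░░░░○■●·●●░░
░░░░··◆●■■░░
░░░░○■○◇●◇░░
░░░░●○■■·░░░
░░░░░░░░░░░░
■■■■■■■■■■■■
■■■■■■■■■■■■

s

░░░░··●○■■·○
░░░░○○○·○○●●
░░░░○·○·○○░░
░░░░○■○●◇●░░
░░░░○■●·●●░░
░░░░···●■■░░
░░░░○■◆◇●◇░░
░░░░●○■■·░░░
░░░░●◇○◇○░░░
■■■■■■■■■■■■
■■■■■■■■■■■■
■■■■■■■■■■■■

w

░░░░○○●●○○■■
░░░░··●○■■·○
░░░░○○○·○○●●
░░░░○·○·○○░░
░░░░○■○●◇●░░
░░░░○■●·●●░░
░░░░··◆●■■░░
░░░░○■○◇●◇░░
░░░░●○■■·░░░
░░░░●◇○◇○░░░
■■■■■■■■■■■■
■■■■■■■■■■■■

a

░░░░░○○●●○○■
░░░░░··●○■■·
░░░░░○○○·○○●
░░░░░○·○·○○░
░░░░○○■○●◇●░
░░░░·○■●·●●░
░░░░○·◆·●■■░
░░░░·○■○◇●◇░
░░░░◇●○■■·░░
░░░░░●◇○◇○░░
■■■■■■■■■■■■
■■■■■■■■■■■■

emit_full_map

░░○◇○·○○░
░●■○■◇○■·
░○●●●·■◇◇
░○○●●○○■■
░··●○■■·○
░○○○·○○●●
░○·○·○○░░
○○■○●◇●░░
·○■●·●●░░
○·◆·●■■░░
·○■○◇●◇░░
◇●○■■·░░░
░●◇○◇○░░░

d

░░░░○○●●○○■■
░░░░··●○■■·○
░░░░○○○·○○●●
░░░░○·○·○○░░
░░░○○■○●◇●░░
░░░·○■●·●●░░
░░░○··◆●■■░░
░░░·○■○◇●◇░░
░░░◇●○■■·░░░
░░░░●◇○◇○░░░
■■■■■■■■■■■■
■■■■■■■■■■■■

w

░░░░○●●●·■◇◇
░░░░○○●●○○■■
░░░░··●○■■·○
░░░░○○○·○○●●
░░░░○·○·○○░░
░░░○○■○●◇●░░
░░░·○■◆·●●░░
░░░○···●■■░░
░░░·○■○◇●◇░░
░░░◇●○■■·░░░
░░░░●◇○◇○░░░
■■■■■■■■■■■■

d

░░░○●●●·■◇◇░
░░░○○●●○○■■░
░░░··●○■■·○░
░░░○○○·○○●●░
░░░○·○·○○░░░
░░○○■○●◇●░░░
░░·○■●◆●●░░░
░░○···●■■░░░
░░·○■○◇●◇░░░
░░◇●○■■·░░░░
░░░●◇○◇○░░░░
■■■■■■■■■■■■

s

░░░○○●●○○■■░
░░░··●○■■·○░
░░░○○○·○○●●░
░░░○·○·○○░░░
░░○○■○●◇●░░░
░░·○■●·●●░░░
░░○···◆■■░░░
░░·○■○◇●◇░░░
░░◇●○■■·●░░░
░░░●◇○◇○░░░░
■■■■■■■■■■■■
■■■■■■■■■■■■

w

░░░○●●●·■◇◇░
░░░○○●●○○■■░
░░░··●○■■·○░
░░░○○○·○○●●░
░░░○·○·○○░░░
░░○○■○●◇●░░░
░░·○■●◆●●░░░
░░○···●■■░░░
░░·○■○◇●◇░░░
░░◇●○■■·●░░░
░░░●◇○◇○░░░░
■■■■■■■■■■■■

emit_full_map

░░○◇○·○○░
░●■○■◇○■·
░○●●●·■◇◇
░○○●●○○■■
░··●○■■·○
░○○○·○○●●
░○·○·○○░░
○○■○●◇●░░
·○■●◆●●░░
○···●■■░░
·○■○◇●◇░░
◇●○■■·●░░
░●◇○◇○░░░
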